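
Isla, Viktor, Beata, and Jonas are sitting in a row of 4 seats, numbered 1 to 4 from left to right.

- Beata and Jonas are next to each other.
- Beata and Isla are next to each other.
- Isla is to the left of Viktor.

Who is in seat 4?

Viktor

With clues 1–2, Beata is ruled out for seat 4.
With clues 1–3, Isla and Jonas are ruled out for seat 4.
So seat 4 is Viktor.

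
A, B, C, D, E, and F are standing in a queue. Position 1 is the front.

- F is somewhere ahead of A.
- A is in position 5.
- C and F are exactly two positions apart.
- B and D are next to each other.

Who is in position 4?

With clues 1–2, A is ruled out for position 4.
With clues 1–4, B, C, D, and E are ruled out for position 4.
So position 4 is F.

F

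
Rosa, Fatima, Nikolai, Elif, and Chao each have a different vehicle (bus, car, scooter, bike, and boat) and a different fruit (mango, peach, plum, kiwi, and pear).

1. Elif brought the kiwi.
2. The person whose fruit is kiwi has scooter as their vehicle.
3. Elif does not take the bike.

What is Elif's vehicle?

scooter

With clues 1–2, bike, boat, bus, and car are impossible for Elif's vehicle.
That leaves scooter.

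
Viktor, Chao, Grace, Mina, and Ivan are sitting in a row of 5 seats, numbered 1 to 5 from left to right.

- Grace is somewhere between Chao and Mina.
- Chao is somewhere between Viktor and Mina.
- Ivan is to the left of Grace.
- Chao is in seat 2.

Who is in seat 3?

With clues 1–2, Mina and Viktor are ruled out for seat 3.
With clues 1–4, Chao and Grace are ruled out for seat 3.
So seat 3 is Ivan.

Ivan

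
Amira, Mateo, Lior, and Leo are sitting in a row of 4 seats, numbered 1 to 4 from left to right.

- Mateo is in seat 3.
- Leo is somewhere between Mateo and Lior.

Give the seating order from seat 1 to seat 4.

Lior, Leo, Mateo, Amira

From clue 1: Mateo → seat 3.
From clues 1–2: Lior → seat 1, Leo → seat 2, Amira → seat 4.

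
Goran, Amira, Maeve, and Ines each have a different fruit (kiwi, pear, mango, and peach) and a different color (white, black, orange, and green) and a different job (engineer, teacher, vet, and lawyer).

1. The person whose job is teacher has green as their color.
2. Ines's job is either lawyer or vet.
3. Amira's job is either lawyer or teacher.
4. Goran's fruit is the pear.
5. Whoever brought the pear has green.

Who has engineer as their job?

Maeve

With clues 1–2, Ines is impossible for the one with job engineer.
With clues 1–3, Amira is impossible for the one with job engineer.
With clues 1–5, Goran is impossible for the one with job engineer.
That leaves Maeve.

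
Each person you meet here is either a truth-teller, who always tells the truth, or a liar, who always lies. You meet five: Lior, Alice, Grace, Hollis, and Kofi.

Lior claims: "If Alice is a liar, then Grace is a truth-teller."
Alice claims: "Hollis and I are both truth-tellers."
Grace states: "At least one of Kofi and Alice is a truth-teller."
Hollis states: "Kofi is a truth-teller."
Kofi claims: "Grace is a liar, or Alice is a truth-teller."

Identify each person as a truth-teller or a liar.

Lior: truth-teller, Alice: truth-teller, Grace: truth-teller, Hollis: truth-teller, Kofi: truth-teller

Consider Lior. Suppose Lior is a liar.
Then no assignment of the remaining roles makes every statement match its speaker's type — contradiction.
So Lior is a truth-teller.
Consider Alice. Suppose Alice is a liar.
Then no assignment of the remaining roles makes every statement match its speaker's type — contradiction.
So Alice is a truth-teller.
With that fixed, Grace's statement is true, so Grace is a truth-teller.
With that fixed, Kofi's statement is true, so Kofi is a truth-teller.
With that fixed, Hollis's statement is true, so Hollis is a truth-teller.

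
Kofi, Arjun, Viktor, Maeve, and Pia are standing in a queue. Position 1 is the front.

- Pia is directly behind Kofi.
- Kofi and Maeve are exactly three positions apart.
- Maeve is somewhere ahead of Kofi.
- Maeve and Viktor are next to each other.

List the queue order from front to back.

Maeve, Viktor, Arjun, Kofi, Pia

From clue 1: Kofi is in {1,2,3,4}.
From clues 1–2: Kofi is in {1,2,4}.
From clues 1–3: Maeve → position 1, Kofi → position 4, Pia → position 5.
From clues 1–4: Viktor → position 2, Arjun → position 3.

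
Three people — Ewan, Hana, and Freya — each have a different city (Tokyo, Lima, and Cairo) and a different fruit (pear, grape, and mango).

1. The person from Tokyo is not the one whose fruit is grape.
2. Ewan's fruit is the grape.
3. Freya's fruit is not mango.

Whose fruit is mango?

With clues 1–2, Ewan is impossible for the one with fruit mango.
With clues 1–3, Freya is impossible for the one with fruit mango.
That leaves Hana.

Hana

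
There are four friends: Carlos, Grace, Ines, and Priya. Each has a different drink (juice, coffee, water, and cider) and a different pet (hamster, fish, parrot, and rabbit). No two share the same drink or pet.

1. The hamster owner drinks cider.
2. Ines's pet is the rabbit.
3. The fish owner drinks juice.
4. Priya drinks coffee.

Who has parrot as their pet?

With clues 1–2, Ines is impossible for the one with pet parrot.
With clues 1–4, Carlos and Grace are impossible for the one with pet parrot.
That leaves Priya.

Priya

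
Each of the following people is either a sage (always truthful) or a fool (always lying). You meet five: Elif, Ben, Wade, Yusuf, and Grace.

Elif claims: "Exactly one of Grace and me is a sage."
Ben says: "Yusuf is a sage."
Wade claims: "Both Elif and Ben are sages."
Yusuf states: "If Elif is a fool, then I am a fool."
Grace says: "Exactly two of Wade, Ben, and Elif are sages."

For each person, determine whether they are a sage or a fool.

Consider Elif. Suppose Elif is a fool.
Then whichever role Yusuf has, Yusuf's statement has the wrong truth value — contradiction.
So Elif is a sage.
With that fixed, Yusuf's statement is true, so Yusuf is a sage.
With that fixed, Ben's statement is true, so Ben is a sage.
With that fixed, Wade's statement is true, so Wade is a sage.
With that fixed, Grace's statement is false, so Grace is a fool.

Elif: sage, Ben: sage, Wade: sage, Yusuf: sage, Grace: fool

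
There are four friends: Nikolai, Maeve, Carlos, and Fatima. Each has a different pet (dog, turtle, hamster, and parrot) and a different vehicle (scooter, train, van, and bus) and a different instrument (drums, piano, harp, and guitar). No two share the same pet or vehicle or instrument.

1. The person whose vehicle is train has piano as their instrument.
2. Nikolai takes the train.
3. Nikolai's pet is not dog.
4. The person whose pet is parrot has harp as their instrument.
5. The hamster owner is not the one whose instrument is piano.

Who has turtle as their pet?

Nikolai

With clues 1–5, Carlos, Fatima, and Maeve are impossible for the one with pet turtle.
That leaves Nikolai.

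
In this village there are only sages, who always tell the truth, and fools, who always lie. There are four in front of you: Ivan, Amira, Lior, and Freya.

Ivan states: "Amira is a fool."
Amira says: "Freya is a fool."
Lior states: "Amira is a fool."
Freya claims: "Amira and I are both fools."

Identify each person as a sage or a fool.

Consider Ivan. Suppose Ivan is a sage.
Then no assignment of the remaining roles makes every statement match its speaker's type — contradiction.
So Ivan is a fool.
Consider Amira. Suppose Amira is a fool.
Then Ivan's statement comes out true, contradicting Ivan being a fool.
So Amira is a sage.
With that fixed, Lior's statement is false, so Lior is a fool.
With that fixed, Freya's statement is false, so Freya is a fool.

Ivan: fool, Amira: sage, Lior: fool, Freya: fool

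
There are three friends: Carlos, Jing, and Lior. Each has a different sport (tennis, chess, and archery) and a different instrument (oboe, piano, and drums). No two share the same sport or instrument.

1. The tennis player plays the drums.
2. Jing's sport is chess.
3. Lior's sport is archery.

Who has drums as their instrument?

With clues 1–2, Jing is impossible for the one with instrument drums.
With clues 1–3, Lior is impossible for the one with instrument drums.
That leaves Carlos.

Carlos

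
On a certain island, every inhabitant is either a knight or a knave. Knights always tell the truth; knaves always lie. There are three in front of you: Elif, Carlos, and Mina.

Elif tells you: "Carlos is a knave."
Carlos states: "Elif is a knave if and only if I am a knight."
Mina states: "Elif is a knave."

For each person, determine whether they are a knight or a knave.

Elif: knave, Carlos: knight, Mina: knight

Consider Elif. Suppose Elif is a knight.
Then whichever role Carlos has, Carlos's statement has the wrong truth value — contradiction.
So Elif is a knave.
With that fixed, Mina's statement is true, so Mina is a knight.
Consider Carlos. Suppose Carlos is a knave.
Then Elif's statement comes out true, contradicting Elif being a knave.
So Carlos is a knight.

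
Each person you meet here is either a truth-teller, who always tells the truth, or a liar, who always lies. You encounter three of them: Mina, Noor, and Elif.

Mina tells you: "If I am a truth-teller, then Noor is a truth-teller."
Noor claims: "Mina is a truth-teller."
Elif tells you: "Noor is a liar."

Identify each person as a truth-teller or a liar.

Mina: truth-teller, Noor: truth-teller, Elif: liar

Consider Mina. Suppose Mina is a liar.
Then Mina's own statement would have to be false, but it can't be — contradiction.
So Mina is a truth-teller.
With that fixed, Noor's statement is true, so Noor is a truth-teller.
With that fixed, Elif's statement is false, so Elif is a liar.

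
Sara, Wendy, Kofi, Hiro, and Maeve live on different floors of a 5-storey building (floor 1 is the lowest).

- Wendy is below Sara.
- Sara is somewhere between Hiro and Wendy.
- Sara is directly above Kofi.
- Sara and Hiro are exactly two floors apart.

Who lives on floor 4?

With clues 1–2, Wendy is ruled out for floor 4.
With clues 1–3, Kofi is ruled out for floor 4.
With clues 1–4, Hiro and Sara are ruled out for floor 4.
So floor 4 is Maeve.

Maeve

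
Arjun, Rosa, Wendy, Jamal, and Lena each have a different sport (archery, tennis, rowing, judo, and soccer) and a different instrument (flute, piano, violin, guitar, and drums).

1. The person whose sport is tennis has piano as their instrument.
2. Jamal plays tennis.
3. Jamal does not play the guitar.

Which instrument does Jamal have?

With clues 1–2, drums, flute, guitar, and violin are impossible for Jamal's instrument.
That leaves piano.

piano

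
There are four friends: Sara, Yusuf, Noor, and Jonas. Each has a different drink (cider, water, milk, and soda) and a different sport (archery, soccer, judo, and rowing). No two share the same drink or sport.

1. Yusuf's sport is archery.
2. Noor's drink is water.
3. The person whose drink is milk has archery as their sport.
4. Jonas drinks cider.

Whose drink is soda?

Sara

With clues 1–2, Noor is impossible for the one with drink soda.
With clues 1–3, Yusuf is impossible for the one with drink soda.
With clues 1–4, Jonas is impossible for the one with drink soda.
That leaves Sara.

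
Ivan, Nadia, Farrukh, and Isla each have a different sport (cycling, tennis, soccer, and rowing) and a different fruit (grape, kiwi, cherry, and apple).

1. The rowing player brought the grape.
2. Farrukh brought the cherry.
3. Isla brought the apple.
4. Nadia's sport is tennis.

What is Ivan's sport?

With clues 1–4, cycling, soccer, and tennis are impossible for Ivan's sport.
That leaves rowing.

rowing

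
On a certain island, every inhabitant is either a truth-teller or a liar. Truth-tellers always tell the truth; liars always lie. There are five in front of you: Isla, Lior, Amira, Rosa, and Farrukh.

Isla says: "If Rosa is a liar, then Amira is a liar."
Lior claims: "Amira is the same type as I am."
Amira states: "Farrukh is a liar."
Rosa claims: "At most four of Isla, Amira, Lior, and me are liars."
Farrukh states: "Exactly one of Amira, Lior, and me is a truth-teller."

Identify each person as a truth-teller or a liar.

Regardless of anyone's role, Rosa's statement is true, so Rosa is a truth-teller.
With that fixed, Isla's statement is true, so Isla is a truth-teller.
Consider Lior. Suppose Lior is a liar.
Then no assignment of the remaining roles makes every statement match its speaker's type — contradiction.
So Lior is a truth-teller.
Consider Amira. Suppose Amira is a liar.
Then Lior's statement comes out false, contradicting Lior being a truth-teller.
So Amira is a truth-teller.
With that fixed, Farrukh's statement is false, so Farrukh is a liar.

Isla: truth-teller, Lior: truth-teller, Amira: truth-teller, Rosa: truth-teller, Farrukh: liar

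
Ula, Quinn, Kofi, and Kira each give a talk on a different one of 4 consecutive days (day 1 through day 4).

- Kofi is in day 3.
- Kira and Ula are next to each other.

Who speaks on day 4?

Quinn

With clue 1, Kofi is ruled out for day 4.
With clues 1–2, Kira and Ula are ruled out for day 4.
So day 4 is Quinn.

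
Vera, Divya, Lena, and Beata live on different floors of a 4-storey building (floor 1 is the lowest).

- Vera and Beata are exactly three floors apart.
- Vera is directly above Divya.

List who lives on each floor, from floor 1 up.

From clue 1: Vera is in {1,4}.
From clues 1–2: Beata → floor 1, Lena → floor 2, Divya → floor 3, Vera → floor 4.

Beata, Lena, Divya, Vera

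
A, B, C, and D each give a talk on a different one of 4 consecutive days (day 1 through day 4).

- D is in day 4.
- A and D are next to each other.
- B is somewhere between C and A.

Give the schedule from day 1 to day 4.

C, B, A, D

From clue 1: D → day 4.
From clues 1–2: A → day 3.
From clues 1–3: C → day 1, B → day 2.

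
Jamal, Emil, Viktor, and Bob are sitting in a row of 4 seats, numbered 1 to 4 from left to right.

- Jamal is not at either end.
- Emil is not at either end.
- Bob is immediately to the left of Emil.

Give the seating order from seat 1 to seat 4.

From clue 1: Jamal is in {2,3}.
From clues 1–3: Bob → seat 1, Emil → seat 2, Jamal → seat 3, Viktor → seat 4.

Bob, Emil, Jamal, Viktor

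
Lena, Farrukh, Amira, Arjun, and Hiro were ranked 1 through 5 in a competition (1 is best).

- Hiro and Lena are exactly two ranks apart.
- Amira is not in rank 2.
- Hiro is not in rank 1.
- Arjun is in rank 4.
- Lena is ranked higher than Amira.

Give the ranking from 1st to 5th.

Lena, Farrukh, Hiro, Arjun, Amira

From clues 1–2: Amira is in {1,3,4,5}.
From clues 1–4: Farrukh → rank 2, Arjun → rank 4.
From clues 1–5: Lena → rank 1, Hiro → rank 3, Amira → rank 5.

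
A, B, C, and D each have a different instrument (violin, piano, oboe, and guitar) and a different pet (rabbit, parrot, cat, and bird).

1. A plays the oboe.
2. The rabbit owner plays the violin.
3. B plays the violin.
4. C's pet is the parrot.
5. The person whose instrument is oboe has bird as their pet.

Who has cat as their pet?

With clues 1–3, B is impossible for the one with pet cat.
With clues 1–4, C is impossible for the one with pet cat.
With clues 1–5, A is impossible for the one with pet cat.
That leaves D.

D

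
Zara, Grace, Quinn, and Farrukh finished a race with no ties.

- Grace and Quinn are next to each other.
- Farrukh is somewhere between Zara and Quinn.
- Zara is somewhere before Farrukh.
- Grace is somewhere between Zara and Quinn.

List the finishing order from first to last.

Zara, Farrukh, Grace, Quinn

From clues 1–2: Zara is in {1,4}.
From clues 1–3: Zara → place 1, Farrukh → place 2.
From clues 1–4: Grace → place 3, Quinn → place 4.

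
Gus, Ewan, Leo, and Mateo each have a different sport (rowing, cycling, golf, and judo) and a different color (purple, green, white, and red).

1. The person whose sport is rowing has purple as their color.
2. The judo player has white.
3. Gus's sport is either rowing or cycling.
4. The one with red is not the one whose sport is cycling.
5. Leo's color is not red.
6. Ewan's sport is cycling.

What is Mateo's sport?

With clues 1–6, cycling, judo, and rowing are impossible for Mateo's sport.
That leaves golf.

golf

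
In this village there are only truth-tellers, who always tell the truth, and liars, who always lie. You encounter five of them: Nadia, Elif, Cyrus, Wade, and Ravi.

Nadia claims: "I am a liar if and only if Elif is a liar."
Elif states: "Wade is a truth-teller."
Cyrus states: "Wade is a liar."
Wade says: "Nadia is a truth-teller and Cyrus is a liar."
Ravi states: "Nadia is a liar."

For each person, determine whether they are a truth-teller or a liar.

Consider Nadia. Suppose Nadia is a liar.
Then no assignment of the remaining roles makes every statement match its speaker's type — contradiction.
So Nadia is a truth-teller.
With that fixed, Ravi's statement is false, so Ravi is a liar.
Consider Elif. Suppose Elif is a liar.
Then Nadia's statement comes out false, contradicting Nadia being a truth-teller.
So Elif is a truth-teller.
Consider Cyrus. Suppose Cyrus is a truth-teller.
Then no assignment of the remaining roles makes every statement match its speaker's type — contradiction.
So Cyrus is a liar.
With that fixed, Wade's statement is true, so Wade is a truth-teller.

Nadia: truth-teller, Elif: truth-teller, Cyrus: liar, Wade: truth-teller, Ravi: liar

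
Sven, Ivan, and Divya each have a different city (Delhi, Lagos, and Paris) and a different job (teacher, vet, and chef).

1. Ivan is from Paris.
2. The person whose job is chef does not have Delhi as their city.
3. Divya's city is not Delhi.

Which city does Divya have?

Lagos

Clue 1 rules out Paris for Divya's city.
With clues 1–3, Delhi is impossible for Divya's city.
That leaves Lagos.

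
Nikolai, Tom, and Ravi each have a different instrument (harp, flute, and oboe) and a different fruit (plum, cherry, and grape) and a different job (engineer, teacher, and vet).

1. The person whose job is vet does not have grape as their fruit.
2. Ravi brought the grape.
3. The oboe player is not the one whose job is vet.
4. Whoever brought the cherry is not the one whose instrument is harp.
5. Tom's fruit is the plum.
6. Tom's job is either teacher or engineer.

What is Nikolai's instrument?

flute

With clues 1–5, harp is impossible for Nikolai's instrument.
With clues 1–6, oboe is impossible for Nikolai's instrument.
That leaves flute.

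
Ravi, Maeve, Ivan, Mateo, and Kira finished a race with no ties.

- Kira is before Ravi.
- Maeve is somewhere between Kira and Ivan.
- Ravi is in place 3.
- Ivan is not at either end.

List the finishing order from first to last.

From clue 1: Ravi is in {2,3,4,5}.
From clues 1–2: Maeve is in {2,3,4}.
From clues 1–3: Ravi → place 3.
From clues 1–4: Kira → place 1, Maeve → place 2, Ivan → place 4, Mateo → place 5.

Kira, Maeve, Ravi, Ivan, Mateo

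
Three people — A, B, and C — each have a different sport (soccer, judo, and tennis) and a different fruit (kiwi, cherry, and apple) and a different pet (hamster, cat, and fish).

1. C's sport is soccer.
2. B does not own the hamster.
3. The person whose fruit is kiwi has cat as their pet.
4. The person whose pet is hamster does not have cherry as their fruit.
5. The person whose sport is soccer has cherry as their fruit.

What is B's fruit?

With clues 1–4, apple is impossible for B's fruit.
With clues 1–5, cherry is impossible for B's fruit.
That leaves kiwi.

kiwi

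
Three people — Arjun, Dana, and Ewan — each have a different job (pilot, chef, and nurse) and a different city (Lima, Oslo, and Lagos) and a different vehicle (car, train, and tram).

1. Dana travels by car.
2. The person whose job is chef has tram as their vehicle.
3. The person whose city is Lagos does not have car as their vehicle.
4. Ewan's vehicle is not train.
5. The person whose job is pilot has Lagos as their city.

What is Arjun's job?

pilot

With clues 1–4, chef is impossible for Arjun's job.
With clues 1–5, nurse is impossible for Arjun's job.
That leaves pilot.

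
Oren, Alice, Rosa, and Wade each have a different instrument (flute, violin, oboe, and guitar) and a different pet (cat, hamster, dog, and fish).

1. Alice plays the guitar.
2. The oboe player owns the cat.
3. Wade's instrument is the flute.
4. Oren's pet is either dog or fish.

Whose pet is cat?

With clues 1–2, Alice is impossible for the one with pet cat.
With clues 1–3, Wade is impossible for the one with pet cat.
With clues 1–4, Oren is impossible for the one with pet cat.
That leaves Rosa.

Rosa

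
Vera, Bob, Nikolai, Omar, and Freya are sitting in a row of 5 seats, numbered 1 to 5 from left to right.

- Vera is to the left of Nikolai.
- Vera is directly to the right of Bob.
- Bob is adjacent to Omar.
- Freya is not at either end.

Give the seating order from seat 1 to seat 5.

Omar, Bob, Vera, Freya, Nikolai

From clue 1: Vera is in {1,2,3,4}.
From clues 1–2: Vera is in {2,3,4}.
From clues 1–3: Vera is in {3,4}.
From clues 1–4: Omar → seat 1, Bob → seat 2, Vera → seat 3, Freya → seat 4, Nikolai → seat 5.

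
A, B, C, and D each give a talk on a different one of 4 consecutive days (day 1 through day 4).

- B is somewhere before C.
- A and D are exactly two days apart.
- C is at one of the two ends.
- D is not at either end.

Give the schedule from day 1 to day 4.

A, B, D, C

From clue 1: B is in {1,2,3}.
From clues 1–2: B is in {1,2}.
From clues 1–3: B → day 2, C → day 4.
From clues 1–4: A → day 1, D → day 3.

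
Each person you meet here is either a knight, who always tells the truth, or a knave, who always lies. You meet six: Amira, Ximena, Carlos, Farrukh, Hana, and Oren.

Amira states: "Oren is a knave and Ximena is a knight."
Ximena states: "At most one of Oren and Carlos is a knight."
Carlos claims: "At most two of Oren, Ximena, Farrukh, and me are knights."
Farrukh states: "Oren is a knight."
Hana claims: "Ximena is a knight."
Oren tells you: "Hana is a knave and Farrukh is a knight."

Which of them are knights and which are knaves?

Amira: knight, Ximena: knight, Carlos: knight, Farrukh: knave, Hana: knight, Oren: knave

Consider Amira. Suppose Amira is a knave.
Then no assignment of the remaining roles makes every statement match its speaker's type — contradiction.
So Amira is a knight.
Consider Ximena. Suppose Ximena is a knave.
Then Amira's statement comes out false, contradicting Amira being a knight.
So Ximena is a knight.
With that fixed, Hana's statement is true, so Hana is a knight.
With that fixed, Oren's statement is false, so Oren is a knave.
With that fixed, Farrukh's statement is false, so Farrukh is a knave.
With that fixed, Carlos's statement is true, so Carlos is a knight.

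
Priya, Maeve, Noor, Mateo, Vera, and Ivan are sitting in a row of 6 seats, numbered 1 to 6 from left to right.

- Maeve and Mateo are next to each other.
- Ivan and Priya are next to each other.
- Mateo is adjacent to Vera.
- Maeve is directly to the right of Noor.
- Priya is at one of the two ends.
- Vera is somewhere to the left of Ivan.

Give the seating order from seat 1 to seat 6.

From clues 1–3: Noor is in {1,3,4,6}.
From clues 1–4: Maeve is in {2,4}.
From clues 1–5: Priya is in {1,6}.
From clues 1–6: Noor → seat 1, Maeve → seat 2, Mateo → seat 3, Vera → seat 4, Ivan → seat 5, Priya → seat 6.

Noor, Maeve, Mateo, Vera, Ivan, Priya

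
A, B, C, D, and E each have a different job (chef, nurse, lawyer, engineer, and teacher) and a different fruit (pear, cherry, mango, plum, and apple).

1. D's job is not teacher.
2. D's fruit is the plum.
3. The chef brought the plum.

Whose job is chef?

D

With clues 1–3, A, B, C, and E are impossible for the one with job chef.
That leaves D.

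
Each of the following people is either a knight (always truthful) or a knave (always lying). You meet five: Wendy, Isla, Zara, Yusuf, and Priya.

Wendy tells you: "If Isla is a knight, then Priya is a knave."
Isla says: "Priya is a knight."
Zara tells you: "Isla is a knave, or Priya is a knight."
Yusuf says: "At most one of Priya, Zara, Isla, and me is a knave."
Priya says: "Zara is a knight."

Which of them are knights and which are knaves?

Consider Wendy. Suppose Wendy is a knight.
Then no assignment of the remaining roles makes every statement match its speaker's type — contradiction.
So Wendy is a knave.
Consider Isla. Suppose Isla is a knave.
Then Wendy's statement comes out true, contradicting Wendy being a knave.
So Isla is a knight.
Consider Zara. Suppose Zara is a knave.
Then no assignment of the remaining roles makes every statement match its speaker's type — contradiction.
So Zara is a knight.
With that fixed, Priya's statement is true, so Priya is a knight.
With that fixed, Yusuf's statement is true, so Yusuf is a knight.

Wendy: knave, Isla: knight, Zara: knight, Yusuf: knight, Priya: knight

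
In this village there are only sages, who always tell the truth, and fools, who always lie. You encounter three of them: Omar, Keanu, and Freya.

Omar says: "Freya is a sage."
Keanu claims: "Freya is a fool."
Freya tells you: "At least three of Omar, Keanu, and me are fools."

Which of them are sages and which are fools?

Omar: fool, Keanu: sage, Freya: fool

Consider Omar. Suppose Omar is a sage.
Then no assignment of the remaining roles makes every statement match its speaker's type — contradiction.
So Omar is a fool.
Consider Keanu. Suppose Keanu is a fool.
Then whichever role Freya has, Freya's statement has the wrong truth value — contradiction.
So Keanu is a sage.
With that fixed, Freya's statement is false, so Freya is a fool.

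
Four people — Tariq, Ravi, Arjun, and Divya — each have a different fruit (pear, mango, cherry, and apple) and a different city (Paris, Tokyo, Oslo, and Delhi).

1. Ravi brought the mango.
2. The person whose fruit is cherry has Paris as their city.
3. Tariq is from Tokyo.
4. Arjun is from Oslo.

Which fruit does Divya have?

cherry

Clue 1 rules out mango for Divya's fruit.
With clues 1–4, apple and pear are impossible for Divya's fruit.
That leaves cherry.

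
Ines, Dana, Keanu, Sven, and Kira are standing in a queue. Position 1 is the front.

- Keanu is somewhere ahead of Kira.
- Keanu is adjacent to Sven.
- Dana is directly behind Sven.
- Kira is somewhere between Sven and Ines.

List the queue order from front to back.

From clue 1: Keanu is in {1,2,3,4}.
From clues 1–2: Kira is in {3,4,5}.
From clues 1–3: Dana is in {3,4}.
From clues 1–4: Keanu → position 1, Sven → position 2, Dana → position 3, Kira → position 4, Ines → position 5.

Keanu, Sven, Dana, Kira, Ines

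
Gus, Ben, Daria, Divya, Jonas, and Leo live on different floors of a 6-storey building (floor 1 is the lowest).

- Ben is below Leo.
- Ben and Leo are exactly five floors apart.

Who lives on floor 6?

Leo

With clue 1, Ben is ruled out for floor 6.
With clues 1–2, Daria, Divya, Gus, and Jonas are ruled out for floor 6.
So floor 6 is Leo.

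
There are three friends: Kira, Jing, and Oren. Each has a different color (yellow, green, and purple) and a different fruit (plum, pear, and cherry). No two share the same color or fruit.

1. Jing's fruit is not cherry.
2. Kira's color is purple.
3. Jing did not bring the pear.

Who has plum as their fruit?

With clues 1–3, Kira and Oren are impossible for the one with fruit plum.
That leaves Jing.

Jing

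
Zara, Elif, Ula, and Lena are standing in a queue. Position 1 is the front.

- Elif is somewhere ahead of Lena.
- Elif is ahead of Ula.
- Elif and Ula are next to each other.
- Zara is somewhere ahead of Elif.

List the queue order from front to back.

Zara, Elif, Ula, Lena

From clue 1: Elif is in {1,2,3}.
From clues 1–2: Elif is in {1,2}.
From clues 1–4: Zara → position 1, Elif → position 2, Ula → position 3, Lena → position 4.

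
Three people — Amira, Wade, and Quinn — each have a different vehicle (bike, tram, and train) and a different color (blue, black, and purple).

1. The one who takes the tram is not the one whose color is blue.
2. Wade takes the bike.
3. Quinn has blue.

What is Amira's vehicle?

With clues 1–2, bike is impossible for Amira's vehicle.
With clues 1–3, train is impossible for Amira's vehicle.
That leaves tram.

tram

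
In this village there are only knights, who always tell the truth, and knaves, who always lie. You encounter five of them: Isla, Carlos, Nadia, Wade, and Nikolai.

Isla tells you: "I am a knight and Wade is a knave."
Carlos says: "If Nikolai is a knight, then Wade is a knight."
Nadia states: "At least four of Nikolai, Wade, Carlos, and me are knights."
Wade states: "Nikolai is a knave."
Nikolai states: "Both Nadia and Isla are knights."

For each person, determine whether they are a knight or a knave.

Isla: knave, Carlos: knight, Nadia: knave, Wade: knight, Nikolai: knave

Consider Isla. Suppose Isla is a knight.
Then no assignment of the remaining roles makes every statement match its speaker's type — contradiction.
So Isla is a knave.
With that fixed, Nikolai's statement is false, so Nikolai is a knave.
With that fixed, Carlos's statement is true, so Carlos is a knight.
With that fixed, Nadia's statement is false, so Nadia is a knave.
With that fixed, Wade's statement is true, so Wade is a knight.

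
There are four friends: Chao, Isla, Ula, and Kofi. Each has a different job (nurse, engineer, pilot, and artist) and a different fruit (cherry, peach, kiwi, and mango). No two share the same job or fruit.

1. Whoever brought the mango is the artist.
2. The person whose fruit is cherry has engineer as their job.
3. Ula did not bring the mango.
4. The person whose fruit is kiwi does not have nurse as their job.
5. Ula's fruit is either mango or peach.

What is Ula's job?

nurse

With clues 1–3, artist is impossible for Ula's job.
With clues 1–5, engineer and pilot are impossible for Ula's job.
That leaves nurse.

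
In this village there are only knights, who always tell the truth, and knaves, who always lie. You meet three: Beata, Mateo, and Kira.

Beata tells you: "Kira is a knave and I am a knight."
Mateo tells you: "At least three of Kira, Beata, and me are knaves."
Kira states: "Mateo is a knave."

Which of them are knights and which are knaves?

Beata: knave, Mateo: knave, Kira: knight

Consider Beata. Suppose Beata is a knight.
Then no assignment of the remaining roles makes every statement match its speaker's type — contradiction.
So Beata is a knave.
Consider Mateo. Suppose Mateo is a knight.
Then Mateo's own statement would have to be true, but it can't be — contradiction.
So Mateo is a knave.
With that fixed, Kira's statement is true, so Kira is a knight.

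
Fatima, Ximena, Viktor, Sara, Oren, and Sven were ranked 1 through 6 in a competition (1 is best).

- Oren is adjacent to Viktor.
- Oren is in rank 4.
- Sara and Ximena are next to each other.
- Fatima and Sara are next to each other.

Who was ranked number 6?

With clues 1–2, Oren and Viktor are ruled out for rank 6.
With clues 1–4, Fatima, Sara, and Ximena are ruled out for rank 6.
So rank 6 is Sven.

Sven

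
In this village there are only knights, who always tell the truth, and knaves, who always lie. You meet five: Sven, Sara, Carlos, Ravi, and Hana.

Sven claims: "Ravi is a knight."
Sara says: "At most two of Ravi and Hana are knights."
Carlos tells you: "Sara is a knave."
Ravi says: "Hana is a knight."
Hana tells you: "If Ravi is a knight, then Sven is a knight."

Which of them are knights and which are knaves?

Sven: knight, Sara: knight, Carlos: knave, Ravi: knight, Hana: knight

Regardless of anyone's role, Sara's statement is true, so Sara is a knight.
With that fixed, Carlos's statement is false, so Carlos is a knave.
Consider Sven. Suppose Sven is a knave.
Then no assignment of the remaining roles makes every statement match its speaker's type — contradiction.
So Sven is a knight.
With that fixed, Hana's statement is true, so Hana is a knight.
With that fixed, Ravi's statement is true, so Ravi is a knight.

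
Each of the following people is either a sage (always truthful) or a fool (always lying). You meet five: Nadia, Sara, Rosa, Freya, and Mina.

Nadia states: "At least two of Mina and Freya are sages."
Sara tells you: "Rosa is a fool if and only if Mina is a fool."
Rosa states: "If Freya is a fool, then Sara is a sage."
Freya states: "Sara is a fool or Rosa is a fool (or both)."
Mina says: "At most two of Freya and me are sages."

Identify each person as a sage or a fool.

Regardless of anyone's role, Mina's statement is true, so Mina is a sage.
Consider Nadia. Suppose Nadia is a sage.
Then no assignment of the remaining roles makes every statement match its speaker's type — contradiction.
So Nadia is a fool.
Consider Sara. Suppose Sara is a fool.
Then no assignment of the remaining roles makes every statement match its speaker's type — contradiction.
So Sara is a sage.
With that fixed, Rosa's statement is true, so Rosa is a sage.
With that fixed, Freya's statement is false, so Freya is a fool.

Nadia: fool, Sara: sage, Rosa: sage, Freya: fool, Mina: sage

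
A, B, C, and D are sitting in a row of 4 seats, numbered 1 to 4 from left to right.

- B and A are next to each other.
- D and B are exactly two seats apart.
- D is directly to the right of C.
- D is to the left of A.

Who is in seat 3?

With clues 1–3, B and D are ruled out for seat 3.
With clues 1–4, C is ruled out for seat 3.
So seat 3 is A.

A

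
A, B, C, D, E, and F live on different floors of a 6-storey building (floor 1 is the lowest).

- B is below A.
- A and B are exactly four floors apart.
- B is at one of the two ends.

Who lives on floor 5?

A

With clues 1–2, B is ruled out for floor 5.
With clues 1–3, C, D, E, and F are ruled out for floor 5.
So floor 5 is A.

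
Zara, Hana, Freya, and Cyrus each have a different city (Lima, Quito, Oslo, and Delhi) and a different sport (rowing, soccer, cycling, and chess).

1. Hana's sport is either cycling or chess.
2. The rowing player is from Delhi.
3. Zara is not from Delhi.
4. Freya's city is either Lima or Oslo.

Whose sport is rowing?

Clue 1 rules out Hana for the one with sport rowing.
With clues 1–3, Zara is impossible for the one with sport rowing.
With clues 1–4, Freya is impossible for the one with sport rowing.
That leaves Cyrus.

Cyrus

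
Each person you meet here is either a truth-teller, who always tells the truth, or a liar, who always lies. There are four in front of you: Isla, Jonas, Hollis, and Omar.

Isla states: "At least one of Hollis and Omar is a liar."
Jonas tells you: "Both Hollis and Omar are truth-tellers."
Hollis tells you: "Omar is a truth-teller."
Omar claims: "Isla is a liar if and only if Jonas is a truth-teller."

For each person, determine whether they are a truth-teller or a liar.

Consider Isla. Suppose Isla is a truth-teller.
Then no assignment of the remaining roles makes every statement match its speaker's type — contradiction.
So Isla is a liar.
Consider Jonas. Suppose Jonas is a liar.
Then no assignment of the remaining roles makes every statement match its speaker's type — contradiction.
So Jonas is a truth-teller.
With that fixed, Omar's statement is true, so Omar is a truth-teller.
With that fixed, Hollis's statement is true, so Hollis is a truth-teller.

Isla: liar, Jonas: truth-teller, Hollis: truth-teller, Omar: truth-teller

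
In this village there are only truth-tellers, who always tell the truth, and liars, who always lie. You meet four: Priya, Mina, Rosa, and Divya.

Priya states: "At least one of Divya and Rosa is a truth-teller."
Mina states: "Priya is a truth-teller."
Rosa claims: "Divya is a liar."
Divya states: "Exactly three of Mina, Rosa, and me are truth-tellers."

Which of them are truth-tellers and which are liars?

Priya: truth-teller, Mina: truth-teller, Rosa: truth-teller, Divya: liar

Consider Priya. Suppose Priya is a liar.
Then no assignment of the remaining roles makes every statement match its speaker's type — contradiction.
So Priya is a truth-teller.
With that fixed, Mina's statement is true, so Mina is a truth-teller.
Consider Rosa. Suppose Rosa is a liar.
Then no assignment of the remaining roles makes every statement match its speaker's type — contradiction.
So Rosa is a truth-teller.
Consider Divya. Suppose Divya is a truth-teller.
Then Rosa's statement comes out false, contradicting Rosa being a truth-teller.
So Divya is a liar.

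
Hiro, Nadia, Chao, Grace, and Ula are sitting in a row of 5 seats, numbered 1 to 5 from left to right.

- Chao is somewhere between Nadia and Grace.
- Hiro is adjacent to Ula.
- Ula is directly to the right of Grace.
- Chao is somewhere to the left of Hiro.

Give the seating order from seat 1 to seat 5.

Nadia, Chao, Grace, Ula, Hiro

From clue 1: Chao is in {2,3,4}.
From clues 1–2: Chao is in {2,4}.
From clues 1–3: Hiro is in {3,5}.
From clues 1–4: Nadia → seat 1, Chao → seat 2, Grace → seat 3, Ula → seat 4, Hiro → seat 5.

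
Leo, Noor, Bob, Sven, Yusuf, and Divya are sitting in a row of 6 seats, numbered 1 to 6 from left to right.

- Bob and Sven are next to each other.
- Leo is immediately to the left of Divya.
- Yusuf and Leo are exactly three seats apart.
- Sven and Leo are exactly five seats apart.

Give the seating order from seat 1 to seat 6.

From clues 1–2: Leo is in {1,2,3,4,5}.
From clues 1–3: Leo is in {1,3,4,5}.
From clues 1–4: Leo → seat 1, Divya → seat 2, Noor → seat 3, Yusuf → seat 4, Bob → seat 5, Sven → seat 6.

Leo, Divya, Noor, Yusuf, Bob, Sven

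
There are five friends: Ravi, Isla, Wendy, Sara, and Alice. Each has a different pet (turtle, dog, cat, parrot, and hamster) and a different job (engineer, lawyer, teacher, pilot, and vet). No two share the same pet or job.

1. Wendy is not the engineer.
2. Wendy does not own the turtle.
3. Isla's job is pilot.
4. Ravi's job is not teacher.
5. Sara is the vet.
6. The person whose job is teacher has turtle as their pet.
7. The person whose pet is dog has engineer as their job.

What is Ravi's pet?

dog

With clues 1–6, turtle is impossible for Ravi's pet.
With clues 1–7, cat, hamster, and parrot are impossible for Ravi's pet.
That leaves dog.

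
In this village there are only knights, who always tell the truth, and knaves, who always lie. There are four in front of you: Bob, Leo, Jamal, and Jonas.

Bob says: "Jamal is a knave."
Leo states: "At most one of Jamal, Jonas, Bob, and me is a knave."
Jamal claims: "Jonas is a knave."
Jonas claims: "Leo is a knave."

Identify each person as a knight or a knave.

Bob: knight, Leo: knave, Jamal: knave, Jonas: knight

Consider Bob. Suppose Bob is a knave.
Then no assignment of the remaining roles makes every statement match its speaker's type — contradiction.
So Bob is a knight.
Consider Leo. Suppose Leo is a knight.
Then no assignment of the remaining roles makes every statement match its speaker's type — contradiction.
So Leo is a knave.
With that fixed, Jonas's statement is true, so Jonas is a knight.
With that fixed, Jamal's statement is false, so Jamal is a knave.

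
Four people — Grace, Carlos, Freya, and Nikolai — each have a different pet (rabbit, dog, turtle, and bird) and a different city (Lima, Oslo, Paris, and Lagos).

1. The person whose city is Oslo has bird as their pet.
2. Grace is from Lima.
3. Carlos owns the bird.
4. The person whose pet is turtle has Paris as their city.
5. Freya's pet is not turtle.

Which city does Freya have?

With clues 1–2, Lima is impossible for Freya's city.
With clues 1–3, Oslo is impossible for Freya's city.
With clues 1–5, Paris is impossible for Freya's city.
That leaves Lagos.

Lagos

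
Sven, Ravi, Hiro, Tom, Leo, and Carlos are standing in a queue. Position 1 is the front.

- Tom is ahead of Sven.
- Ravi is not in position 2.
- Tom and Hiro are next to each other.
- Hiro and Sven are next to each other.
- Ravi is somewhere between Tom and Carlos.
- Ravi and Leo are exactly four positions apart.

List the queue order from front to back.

Leo, Tom, Hiro, Sven, Ravi, Carlos

From clue 1: Sven is in {2,3,4,5,6}.
From clues 1–3: Sven is in {3,4,5,6}.
From clues 1–5: Sven is in {3,4,6}.
From clues 1–6: Leo → position 1, Tom → position 2, Hiro → position 3, Sven → position 4, Ravi → position 5, Carlos → position 6.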